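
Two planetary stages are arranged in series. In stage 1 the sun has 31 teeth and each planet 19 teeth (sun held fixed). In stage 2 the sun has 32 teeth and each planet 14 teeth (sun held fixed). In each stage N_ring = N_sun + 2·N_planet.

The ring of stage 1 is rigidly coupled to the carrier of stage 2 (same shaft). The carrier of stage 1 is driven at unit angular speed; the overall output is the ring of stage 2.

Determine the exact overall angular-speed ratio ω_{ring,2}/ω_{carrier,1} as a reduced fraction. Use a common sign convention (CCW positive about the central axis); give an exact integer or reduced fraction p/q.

Stage 1: N_ring = 31 + 2·19 = 69
Stage 1: 31(ω_s−ω_c) = −69(ω_r−ω_c),  ω_s=0, ω_c=1
Stage 1: ω_r = 1 − (31/69)(0−1) = 100/69
  ⇒ ω_r¹/ω_c¹ = 100/69
Stage 2: N_ring = 32 + 2·14 = 60
Stage 2: 32(ω_s−ω_c) = −60(ω_r−ω_c),  ω_s=0, ω_c=1
Stage 2: ω_r = 1 − (32/60)(0−1) = 23/15
  ⇒ ω_r²/ω_c² = 23/15
Coupling ω_c² = ω_r¹ ⇒ overall = 100/69 × 23/15 = 20/9

20/9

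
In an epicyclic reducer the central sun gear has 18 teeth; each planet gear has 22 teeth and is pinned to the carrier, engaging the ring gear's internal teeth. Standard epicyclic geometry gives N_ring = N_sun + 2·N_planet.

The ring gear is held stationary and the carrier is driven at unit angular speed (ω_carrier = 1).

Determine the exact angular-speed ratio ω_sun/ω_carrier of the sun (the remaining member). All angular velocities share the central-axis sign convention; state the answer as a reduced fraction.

N_ring = 18 + 2·22 = 62
18(ω_s−ω_c) = −62(ω_r−ω_c),  ω_r=0, ω_c=1
ω_s = 1 − (62/18)(0−1) = 40/9
ω_s/ω_c = 40/9

40/9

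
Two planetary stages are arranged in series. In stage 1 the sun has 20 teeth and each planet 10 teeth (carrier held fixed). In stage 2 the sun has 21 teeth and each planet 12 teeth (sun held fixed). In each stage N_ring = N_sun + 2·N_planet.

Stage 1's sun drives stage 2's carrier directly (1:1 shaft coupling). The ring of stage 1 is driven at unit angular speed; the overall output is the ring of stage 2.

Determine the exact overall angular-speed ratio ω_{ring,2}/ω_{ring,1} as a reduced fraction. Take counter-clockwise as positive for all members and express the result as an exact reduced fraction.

Stage 1: N_ring = 20 + 2·10 = 40
Stage 1: 20(ω_s−ω_c) = −40(ω_r−ω_c),  ω_c=0, ω_r=1
Stage 1: ω_s = 0 − (40/20)(1−0) = -2
  ⇒ ω_s¹/ω_r¹ = -2
Stage 2: N_ring = 21 + 2·12 = 45
Stage 2: 21(ω_s−ω_c) = −45(ω_r−ω_c),  ω_s=0, ω_c=1
Stage 2: ω_r = 1 − (21/45)(0−1) = 22/15
  ⇒ ω_r²/ω_c² = 22/15
Coupling ω_c² = ω_s¹ ⇒ overall = -2 × 22/15 = -44/15

-44/15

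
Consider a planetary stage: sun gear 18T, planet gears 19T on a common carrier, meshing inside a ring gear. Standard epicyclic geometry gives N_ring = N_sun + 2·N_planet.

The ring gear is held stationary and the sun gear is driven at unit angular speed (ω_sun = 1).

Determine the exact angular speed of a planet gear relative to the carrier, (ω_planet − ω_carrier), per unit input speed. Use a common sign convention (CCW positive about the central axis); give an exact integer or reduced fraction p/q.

N_ring = 18 + 2·19 = 56
18(ω_s−ω_c) = −56(ω_r−ω_c),  ω_r=0, ω_s=1
18(1−ω_c) = −56(0−ω_c)  ⇒  74ω_c = 18  ⇒  ω_c = 9/37
sun–planet: 18·(1−9/37) = −19·(ω_p−ω_c)  ⇒  ω_p−ω_c = −(18/19)·(28/37) = -504/703

-504/703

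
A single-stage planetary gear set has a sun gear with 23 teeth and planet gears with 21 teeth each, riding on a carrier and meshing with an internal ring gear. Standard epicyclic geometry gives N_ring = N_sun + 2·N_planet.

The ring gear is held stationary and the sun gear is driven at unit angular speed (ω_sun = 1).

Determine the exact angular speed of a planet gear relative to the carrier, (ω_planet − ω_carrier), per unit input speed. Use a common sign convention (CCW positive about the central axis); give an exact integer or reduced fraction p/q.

-1495/1848

N_ring = 23 + 2·21 = 65
23(ω_s−ω_c) = −65(ω_r−ω_c),  ω_r=0, ω_s=1
23(1−ω_c) = −65(0−ω_c)  ⇒  88ω_c = 23  ⇒  ω_c = 23/88
sun–planet: 23·(1−23/88) = −21·(ω_p−ω_c)  ⇒  ω_p−ω_c = −(23/21)·(65/88) = -1495/1848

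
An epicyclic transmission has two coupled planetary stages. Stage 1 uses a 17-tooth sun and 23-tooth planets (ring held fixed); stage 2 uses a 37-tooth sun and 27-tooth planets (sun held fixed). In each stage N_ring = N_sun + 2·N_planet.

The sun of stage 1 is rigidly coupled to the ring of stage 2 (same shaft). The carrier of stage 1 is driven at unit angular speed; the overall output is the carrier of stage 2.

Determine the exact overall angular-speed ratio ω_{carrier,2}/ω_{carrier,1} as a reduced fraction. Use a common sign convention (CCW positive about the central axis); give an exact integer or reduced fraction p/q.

Stage 1: N_ring = 17 + 2·23 = 63
Stage 1: 17(ω_s−ω_c) = −63(ω_r−ω_c),  ω_r=0, ω_c=1
Stage 1: ω_s = 1 − (63/17)(0−1) = 80/17
  ⇒ ω_s¹/ω_c¹ = 80/17
Stage 2: N_ring = 37 + 2·27 = 91
Stage 2: 37(ω_s−ω_c) = −91(ω_r−ω_c),  ω_s=0, ω_r=1
Stage 2: 37(0−ω_c) = −91(1−ω_c)  ⇒  128ω_c = 91  ⇒  ω_c = 91/128
  ⇒ ω_c²/ω_r² = 91/128
Coupling ω_r² = ω_s¹ ⇒ overall = 80/17 × 91/128 = 455/136

455/136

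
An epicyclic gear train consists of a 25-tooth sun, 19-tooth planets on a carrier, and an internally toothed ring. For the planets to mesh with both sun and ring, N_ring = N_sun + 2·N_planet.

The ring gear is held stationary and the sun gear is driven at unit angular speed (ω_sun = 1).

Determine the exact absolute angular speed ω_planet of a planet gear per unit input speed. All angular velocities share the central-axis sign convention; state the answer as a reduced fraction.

N_ring = 25 + 2·19 = 63
25(ω_s−ω_c) = −63(ω_r−ω_c),  ω_r=0, ω_s=1
25(1−ω_c) = −63(0−ω_c)  ⇒  88ω_c = 25  ⇒  ω_c = 25/88
sun–planet: 25·(1−25/88) = −19·(ω_p−ω_c)  ⇒  ω_p−ω_c = −(25/19)·(63/88) = -1575/1672
ω_p = 25/88 − 1575/1672 = -25/38

-25/38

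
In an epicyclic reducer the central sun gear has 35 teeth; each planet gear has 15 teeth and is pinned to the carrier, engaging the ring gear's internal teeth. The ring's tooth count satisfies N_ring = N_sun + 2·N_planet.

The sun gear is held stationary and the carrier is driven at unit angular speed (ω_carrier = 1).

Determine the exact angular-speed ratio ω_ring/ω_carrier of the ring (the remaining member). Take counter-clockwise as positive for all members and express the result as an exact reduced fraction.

20/13

N_ring = 35 + 2·15 = 65
35(ω_s−ω_c) = −65(ω_r−ω_c),  ω_s=0, ω_c=1
ω_r = 1 − (35/65)(0−1) = 20/13
ω_r/ω_c = 20/13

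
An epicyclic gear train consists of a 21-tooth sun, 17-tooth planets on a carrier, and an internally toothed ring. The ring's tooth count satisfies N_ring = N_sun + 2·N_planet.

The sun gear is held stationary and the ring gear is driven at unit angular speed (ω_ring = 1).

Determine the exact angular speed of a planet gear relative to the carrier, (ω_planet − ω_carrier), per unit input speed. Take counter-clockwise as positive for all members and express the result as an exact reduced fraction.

N_ring = 21 + 2·17 = 55
21(ω_s−ω_c) = −55(ω_r−ω_c),  ω_s=0, ω_r=1
21(0−ω_c) = −55(1−ω_c)  ⇒  76ω_c = 55  ⇒  ω_c = 55/76
sun–planet: 21·(0−55/76) = −17·(ω_p−ω_c)  ⇒  ω_p−ω_c = −(21/17)·(-55/76) = 1155/1292

1155/1292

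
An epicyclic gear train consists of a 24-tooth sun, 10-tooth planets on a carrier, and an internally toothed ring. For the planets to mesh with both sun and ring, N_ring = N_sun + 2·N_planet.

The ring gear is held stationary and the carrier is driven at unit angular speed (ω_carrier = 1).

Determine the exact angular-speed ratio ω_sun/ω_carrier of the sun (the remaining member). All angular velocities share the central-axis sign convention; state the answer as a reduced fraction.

N_ring = 24 + 2·10 = 44
24(ω_s−ω_c) = −44(ω_r−ω_c),  ω_r=0, ω_c=1
ω_s = 1 − (44/24)(0−1) = 17/6
ω_s/ω_c = 17/6

17/6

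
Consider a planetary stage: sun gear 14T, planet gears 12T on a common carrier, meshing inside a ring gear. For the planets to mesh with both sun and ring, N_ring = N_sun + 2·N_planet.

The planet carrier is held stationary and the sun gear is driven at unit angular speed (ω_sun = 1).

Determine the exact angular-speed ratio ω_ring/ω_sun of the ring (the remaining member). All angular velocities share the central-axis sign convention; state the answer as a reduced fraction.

-7/19

N_ring = 14 + 2·12 = 38
14(ω_s−ω_c) = −38(ω_r−ω_c),  ω_c=0, ω_s=1
ω_r = 0 − (14/38)(1−0) = -7/19
ω_r/ω_s = -7/19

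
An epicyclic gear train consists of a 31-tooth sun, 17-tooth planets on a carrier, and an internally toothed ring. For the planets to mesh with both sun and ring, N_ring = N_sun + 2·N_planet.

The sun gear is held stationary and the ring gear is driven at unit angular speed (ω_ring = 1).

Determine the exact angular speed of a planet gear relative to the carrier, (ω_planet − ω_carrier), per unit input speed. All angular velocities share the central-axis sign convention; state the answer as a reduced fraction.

N_ring = 31 + 2·17 = 65
31(ω_s−ω_c) = −65(ω_r−ω_c),  ω_s=0, ω_r=1
31(0−ω_c) = −65(1−ω_c)  ⇒  96ω_c = 65  ⇒  ω_c = 65/96
sun–planet: 31·(0−65/96) = −17·(ω_p−ω_c)  ⇒  ω_p−ω_c = −(31/17)·(-65/96) = 2015/1632

2015/1632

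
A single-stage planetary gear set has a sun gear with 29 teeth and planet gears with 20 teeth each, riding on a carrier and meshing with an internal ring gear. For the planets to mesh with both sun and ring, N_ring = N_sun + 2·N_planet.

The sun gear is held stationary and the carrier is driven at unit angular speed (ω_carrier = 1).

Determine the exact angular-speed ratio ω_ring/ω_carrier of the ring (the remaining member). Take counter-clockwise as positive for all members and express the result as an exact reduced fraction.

98/69

N_ring = 29 + 2·20 = 69
29(ω_s−ω_c) = −69(ω_r−ω_c),  ω_s=0, ω_c=1
ω_r = 1 − (29/69)(0−1) = 98/69
ω_r/ω_c = 98/69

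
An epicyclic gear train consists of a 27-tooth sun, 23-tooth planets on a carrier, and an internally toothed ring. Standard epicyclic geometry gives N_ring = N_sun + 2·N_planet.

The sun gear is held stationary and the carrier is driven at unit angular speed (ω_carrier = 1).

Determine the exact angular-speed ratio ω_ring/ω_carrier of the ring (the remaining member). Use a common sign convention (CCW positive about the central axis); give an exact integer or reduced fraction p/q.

N_ring = 27 + 2·23 = 73
27(ω_s−ω_c) = −73(ω_r−ω_c),  ω_s=0, ω_c=1
ω_r = 1 − (27/73)(0−1) = 100/73
ω_r/ω_c = 100/73

100/73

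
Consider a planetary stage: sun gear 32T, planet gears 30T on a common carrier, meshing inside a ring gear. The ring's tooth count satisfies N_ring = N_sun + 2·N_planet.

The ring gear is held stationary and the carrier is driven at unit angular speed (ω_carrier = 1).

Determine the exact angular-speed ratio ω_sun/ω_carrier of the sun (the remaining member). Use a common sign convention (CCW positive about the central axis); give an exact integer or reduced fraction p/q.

N_ring = 32 + 2·30 = 92
32(ω_s−ω_c) = −92(ω_r−ω_c),  ω_r=0, ω_c=1
ω_s = 1 − (92/32)(0−1) = 31/8
ω_s/ω_c = 31/8

31/8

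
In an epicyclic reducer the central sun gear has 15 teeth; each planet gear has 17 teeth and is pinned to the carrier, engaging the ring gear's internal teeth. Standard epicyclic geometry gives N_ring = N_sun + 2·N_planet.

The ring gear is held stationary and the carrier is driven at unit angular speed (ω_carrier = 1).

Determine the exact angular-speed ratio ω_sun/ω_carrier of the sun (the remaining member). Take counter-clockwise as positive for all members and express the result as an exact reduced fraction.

N_ring = 15 + 2·17 = 49
15(ω_s−ω_c) = −49(ω_r−ω_c),  ω_r=0, ω_c=1
ω_s = 1 − (49/15)(0−1) = 64/15
ω_s/ω_c = 64/15

64/15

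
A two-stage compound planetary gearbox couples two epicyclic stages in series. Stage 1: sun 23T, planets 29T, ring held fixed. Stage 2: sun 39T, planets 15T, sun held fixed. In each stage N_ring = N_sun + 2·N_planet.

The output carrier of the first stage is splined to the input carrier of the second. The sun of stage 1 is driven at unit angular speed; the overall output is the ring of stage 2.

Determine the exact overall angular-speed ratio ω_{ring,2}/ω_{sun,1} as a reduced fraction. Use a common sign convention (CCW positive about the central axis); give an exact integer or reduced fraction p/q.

Stage 1: N_ring = 23 + 2·29 = 81
Stage 1: 23(ω_s−ω_c) = −81(ω_r−ω_c),  ω_r=0, ω_s=1
Stage 1: 23(1−ω_c) = −81(0−ω_c)  ⇒  104ω_c = 23  ⇒  ω_c = 23/104
  ⇒ ω_c¹/ω_s¹ = 23/104
Stage 2: N_ring = 39 + 2·15 = 69
Stage 2: 39(ω_s−ω_c) = −69(ω_r−ω_c),  ω_s=0, ω_c=1
Stage 2: ω_r = 1 − (39/69)(0−1) = 36/23
  ⇒ ω_r²/ω_c² = 36/23
Coupling ω_c² = ω_c¹ ⇒ overall = 23/104 × 36/23 = 9/26

9/26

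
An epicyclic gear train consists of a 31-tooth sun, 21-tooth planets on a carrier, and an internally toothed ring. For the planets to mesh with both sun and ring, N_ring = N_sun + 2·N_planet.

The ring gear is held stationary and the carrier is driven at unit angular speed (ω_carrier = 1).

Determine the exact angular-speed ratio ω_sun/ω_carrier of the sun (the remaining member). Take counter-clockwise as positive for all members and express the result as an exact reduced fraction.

N_ring = 31 + 2·21 = 73
31(ω_s−ω_c) = −73(ω_r−ω_c),  ω_r=0, ω_c=1
ω_s = 1 − (73/31)(0−1) = 104/31
ω_s/ω_c = 104/31

104/31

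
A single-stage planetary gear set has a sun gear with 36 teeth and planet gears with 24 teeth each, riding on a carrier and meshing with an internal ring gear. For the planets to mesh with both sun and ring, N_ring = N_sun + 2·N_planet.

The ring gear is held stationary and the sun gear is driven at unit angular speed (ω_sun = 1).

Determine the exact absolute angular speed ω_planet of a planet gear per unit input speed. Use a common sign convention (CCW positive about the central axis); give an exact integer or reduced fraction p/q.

N_ring = 36 + 2·24 = 84
36(ω_s−ω_c) = −84(ω_r−ω_c),  ω_r=0, ω_s=1
36(1−ω_c) = −84(0−ω_c)  ⇒  120ω_c = 36  ⇒  ω_c = 3/10
sun–planet: 36·(1−3/10) = −24·(ω_p−ω_c)  ⇒  ω_p−ω_c = −(36/24)·(7/10) = -21/20
ω_p = 3/10 − 21/20 = -3/4

-3/4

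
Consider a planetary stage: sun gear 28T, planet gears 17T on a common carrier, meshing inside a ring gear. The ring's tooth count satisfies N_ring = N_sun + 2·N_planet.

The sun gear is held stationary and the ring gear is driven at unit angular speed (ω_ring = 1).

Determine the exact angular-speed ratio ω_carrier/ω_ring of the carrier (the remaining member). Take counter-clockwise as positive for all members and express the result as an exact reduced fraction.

N_ring = 28 + 2·17 = 62
28(ω_s−ω_c) = −62(ω_r−ω_c),  ω_s=0, ω_r=1
28(0−ω_c) = −62(1−ω_c)  ⇒  90ω_c = 62  ⇒  ω_c = 31/45
ω_c/ω_r = 31/45

31/45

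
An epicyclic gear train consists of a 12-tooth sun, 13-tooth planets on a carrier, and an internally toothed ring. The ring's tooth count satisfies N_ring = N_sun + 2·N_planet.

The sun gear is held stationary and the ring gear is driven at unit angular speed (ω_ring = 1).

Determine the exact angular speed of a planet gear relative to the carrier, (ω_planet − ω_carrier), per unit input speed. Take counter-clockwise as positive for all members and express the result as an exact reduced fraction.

228/325

N_ring = 12 + 2·13 = 38
12(ω_s−ω_c) = −38(ω_r−ω_c),  ω_s=0, ω_r=1
12(0−ω_c) = −38(1−ω_c)  ⇒  50ω_c = 38  ⇒  ω_c = 19/25
sun–planet: 12·(0−19/25) = −13·(ω_p−ω_c)  ⇒  ω_p−ω_c = −(12/13)·(-19/25) = 228/325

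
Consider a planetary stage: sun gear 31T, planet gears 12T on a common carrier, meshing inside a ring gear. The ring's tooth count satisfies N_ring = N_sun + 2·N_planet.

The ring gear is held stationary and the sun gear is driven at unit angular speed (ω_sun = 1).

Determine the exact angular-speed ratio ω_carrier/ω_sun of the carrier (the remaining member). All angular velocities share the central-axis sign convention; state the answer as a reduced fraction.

31/86

N_ring = 31 + 2·12 = 55
31(ω_s−ω_c) = −55(ω_r−ω_c),  ω_r=0, ω_s=1
31(1−ω_c) = −55(0−ω_c)  ⇒  86ω_c = 31  ⇒  ω_c = 31/86
ω_c/ω_s = 31/86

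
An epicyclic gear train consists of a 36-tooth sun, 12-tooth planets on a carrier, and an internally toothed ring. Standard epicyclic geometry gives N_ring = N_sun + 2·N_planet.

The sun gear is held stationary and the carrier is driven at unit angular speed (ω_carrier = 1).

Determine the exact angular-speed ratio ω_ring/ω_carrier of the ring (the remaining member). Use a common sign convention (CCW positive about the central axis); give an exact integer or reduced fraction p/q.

N_ring = 36 + 2·12 = 60
36(ω_s−ω_c) = −60(ω_r−ω_c),  ω_s=0, ω_c=1
ω_r = 1 − (36/60)(0−1) = 8/5
ω_r/ω_c = 8/5

8/5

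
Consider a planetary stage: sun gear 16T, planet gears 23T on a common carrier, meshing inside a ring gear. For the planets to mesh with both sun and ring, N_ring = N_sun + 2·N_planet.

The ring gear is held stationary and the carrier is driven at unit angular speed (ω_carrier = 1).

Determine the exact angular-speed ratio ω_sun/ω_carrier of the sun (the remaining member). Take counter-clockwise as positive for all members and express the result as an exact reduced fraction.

39/8

N_ring = 16 + 2·23 = 62
16(ω_s−ω_c) = −62(ω_r−ω_c),  ω_r=0, ω_c=1
ω_s = 1 − (62/16)(0−1) = 39/8
ω_s/ω_c = 39/8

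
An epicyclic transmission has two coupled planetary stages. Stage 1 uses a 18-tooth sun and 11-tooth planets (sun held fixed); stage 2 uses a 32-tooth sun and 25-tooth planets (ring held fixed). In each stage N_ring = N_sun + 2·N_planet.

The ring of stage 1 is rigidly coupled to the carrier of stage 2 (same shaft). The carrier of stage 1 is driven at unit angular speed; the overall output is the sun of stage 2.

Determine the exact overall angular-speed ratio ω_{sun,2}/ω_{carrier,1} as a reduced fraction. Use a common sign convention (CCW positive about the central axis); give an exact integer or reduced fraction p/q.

1653/320

Stage 1: N_ring = 18 + 2·11 = 40
Stage 1: 18(ω_s−ω_c) = −40(ω_r−ω_c),  ω_s=0, ω_c=1
Stage 1: ω_r = 1 − (18/40)(0−1) = 29/20
  ⇒ ω_r¹/ω_c¹ = 29/20
Stage 2: N_ring = 32 + 2·25 = 82
Stage 2: 32(ω_s−ω_c) = −82(ω_r−ω_c),  ω_r=0, ω_c=1
Stage 2: ω_s = 1 − (82/32)(0−1) = 57/16
  ⇒ ω_s²/ω_c² = 57/16
Coupling ω_c² = ω_r¹ ⇒ overall = 29/20 × 57/16 = 1653/320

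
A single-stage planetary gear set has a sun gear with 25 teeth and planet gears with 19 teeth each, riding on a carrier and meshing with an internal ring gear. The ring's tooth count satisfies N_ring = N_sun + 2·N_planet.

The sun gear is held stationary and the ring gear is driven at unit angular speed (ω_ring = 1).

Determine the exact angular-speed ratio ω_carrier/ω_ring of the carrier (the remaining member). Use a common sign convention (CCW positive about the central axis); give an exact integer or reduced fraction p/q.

N_ring = 25 + 2·19 = 63
25(ω_s−ω_c) = −63(ω_r−ω_c),  ω_s=0, ω_r=1
25(0−ω_c) = −63(1−ω_c)  ⇒  88ω_c = 63  ⇒  ω_c = 63/88
ω_c/ω_r = 63/88

63/88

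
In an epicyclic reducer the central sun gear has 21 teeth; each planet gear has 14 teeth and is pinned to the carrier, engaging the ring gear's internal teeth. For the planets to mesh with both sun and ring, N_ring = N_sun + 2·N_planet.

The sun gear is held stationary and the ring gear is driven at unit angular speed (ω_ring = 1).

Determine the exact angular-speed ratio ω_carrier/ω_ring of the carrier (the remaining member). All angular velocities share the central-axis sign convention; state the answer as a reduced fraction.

7/10

N_ring = 21 + 2·14 = 49
21(ω_s−ω_c) = −49(ω_r−ω_c),  ω_s=0, ω_r=1
21(0−ω_c) = −49(1−ω_c)  ⇒  70ω_c = 49  ⇒  ω_c = 7/10
ω_c/ω_r = 7/10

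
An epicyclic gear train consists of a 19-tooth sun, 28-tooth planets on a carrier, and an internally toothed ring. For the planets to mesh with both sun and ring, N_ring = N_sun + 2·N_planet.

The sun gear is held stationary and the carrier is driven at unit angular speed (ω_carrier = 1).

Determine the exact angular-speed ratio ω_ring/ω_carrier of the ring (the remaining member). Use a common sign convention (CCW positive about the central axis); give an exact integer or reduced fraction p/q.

94/75

N_ring = 19 + 2·28 = 75
19(ω_s−ω_c) = −75(ω_r−ω_c),  ω_s=0, ω_c=1
ω_r = 1 − (19/75)(0−1) = 94/75
ω_r/ω_c = 94/75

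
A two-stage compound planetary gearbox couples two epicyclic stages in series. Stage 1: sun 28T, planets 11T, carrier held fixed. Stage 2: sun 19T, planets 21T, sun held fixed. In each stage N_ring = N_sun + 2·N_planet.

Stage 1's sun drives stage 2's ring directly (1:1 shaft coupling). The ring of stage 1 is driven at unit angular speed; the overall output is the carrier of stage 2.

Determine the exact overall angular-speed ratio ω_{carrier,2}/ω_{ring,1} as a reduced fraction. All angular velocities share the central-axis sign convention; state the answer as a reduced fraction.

-305/224

Stage 1: N_ring = 28 + 2·11 = 50
Stage 1: 28(ω_s−ω_c) = −50(ω_r−ω_c),  ω_c=0, ω_r=1
Stage 1: ω_s = 0 − (50/28)(1−0) = -25/14
  ⇒ ω_s¹/ω_r¹ = -25/14
Stage 2: N_ring = 19 + 2·21 = 61
Stage 2: 19(ω_s−ω_c) = −61(ω_r−ω_c),  ω_s=0, ω_r=1
Stage 2: 19(0−ω_c) = −61(1−ω_c)  ⇒  80ω_c = 61  ⇒  ω_c = 61/80
  ⇒ ω_c²/ω_r² = 61/80
Coupling ω_r² = ω_s¹ ⇒ overall = -25/14 × 61/80 = -305/224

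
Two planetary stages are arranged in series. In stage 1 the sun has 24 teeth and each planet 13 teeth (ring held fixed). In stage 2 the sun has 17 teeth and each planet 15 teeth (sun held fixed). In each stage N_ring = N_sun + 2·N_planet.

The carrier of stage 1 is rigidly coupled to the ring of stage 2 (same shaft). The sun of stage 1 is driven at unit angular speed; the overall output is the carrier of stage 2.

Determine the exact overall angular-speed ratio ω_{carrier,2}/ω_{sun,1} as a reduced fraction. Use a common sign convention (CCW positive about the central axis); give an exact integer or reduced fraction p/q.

141/592

Stage 1: N_ring = 24 + 2·13 = 50
Stage 1: 24(ω_s−ω_c) = −50(ω_r−ω_c),  ω_r=0, ω_s=1
Stage 1: 24(1−ω_c) = −50(0−ω_c)  ⇒  74ω_c = 24  ⇒  ω_c = 12/37
  ⇒ ω_c¹/ω_s¹ = 12/37
Stage 2: N_ring = 17 + 2·15 = 47
Stage 2: 17(ω_s−ω_c) = −47(ω_r−ω_c),  ω_s=0, ω_r=1
Stage 2: 17(0−ω_c) = −47(1−ω_c)  ⇒  64ω_c = 47  ⇒  ω_c = 47/64
  ⇒ ω_c²/ω_r² = 47/64
Coupling ω_r² = ω_c¹ ⇒ overall = 12/37 × 47/64 = 141/592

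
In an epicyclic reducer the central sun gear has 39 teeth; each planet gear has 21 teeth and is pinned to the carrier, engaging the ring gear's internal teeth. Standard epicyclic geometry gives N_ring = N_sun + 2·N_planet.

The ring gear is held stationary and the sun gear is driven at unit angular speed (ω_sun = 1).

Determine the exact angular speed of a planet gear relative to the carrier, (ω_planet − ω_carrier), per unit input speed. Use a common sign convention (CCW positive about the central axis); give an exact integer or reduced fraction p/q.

N_ring = 39 + 2·21 = 81
39(ω_s−ω_c) = −81(ω_r−ω_c),  ω_r=0, ω_s=1
39(1−ω_c) = −81(0−ω_c)  ⇒  120ω_c = 39  ⇒  ω_c = 13/40
sun–planet: 39·(1−13/40) = −21·(ω_p−ω_c)  ⇒  ω_p−ω_c = −(39/21)·(27/40) = -351/280

-351/280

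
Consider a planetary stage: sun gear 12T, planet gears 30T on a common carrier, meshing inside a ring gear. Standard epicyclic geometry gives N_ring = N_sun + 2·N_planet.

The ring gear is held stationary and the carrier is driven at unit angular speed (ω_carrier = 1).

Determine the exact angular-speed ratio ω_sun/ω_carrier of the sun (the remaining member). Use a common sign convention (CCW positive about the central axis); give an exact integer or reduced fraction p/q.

7

N_ring = 12 + 2·30 = 72
12(ω_s−ω_c) = −72(ω_r−ω_c),  ω_r=0, ω_c=1
ω_s = 1 − (72/12)(0−1) = 7
ω_s/ω_c = 7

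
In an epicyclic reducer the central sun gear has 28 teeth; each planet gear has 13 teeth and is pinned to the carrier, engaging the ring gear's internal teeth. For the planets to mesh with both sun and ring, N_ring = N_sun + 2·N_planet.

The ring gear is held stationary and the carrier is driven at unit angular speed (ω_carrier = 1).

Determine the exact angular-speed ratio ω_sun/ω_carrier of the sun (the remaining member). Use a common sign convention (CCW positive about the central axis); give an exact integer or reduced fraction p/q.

41/14

N_ring = 28 + 2·13 = 54
28(ω_s−ω_c) = −54(ω_r−ω_c),  ω_r=0, ω_c=1
ω_s = 1 − (54/28)(0−1) = 41/14
ω_s/ω_c = 41/14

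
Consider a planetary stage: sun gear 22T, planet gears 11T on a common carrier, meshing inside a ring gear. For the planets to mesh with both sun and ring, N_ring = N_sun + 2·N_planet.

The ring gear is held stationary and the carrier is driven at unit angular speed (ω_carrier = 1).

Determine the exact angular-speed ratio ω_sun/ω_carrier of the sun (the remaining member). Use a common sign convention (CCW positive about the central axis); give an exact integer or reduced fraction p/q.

N_ring = 22 + 2·11 = 44
22(ω_s−ω_c) = −44(ω_r−ω_c),  ω_r=0, ω_c=1
ω_s = 1 − (44/22)(0−1) = 3
ω_s/ω_c = 3

3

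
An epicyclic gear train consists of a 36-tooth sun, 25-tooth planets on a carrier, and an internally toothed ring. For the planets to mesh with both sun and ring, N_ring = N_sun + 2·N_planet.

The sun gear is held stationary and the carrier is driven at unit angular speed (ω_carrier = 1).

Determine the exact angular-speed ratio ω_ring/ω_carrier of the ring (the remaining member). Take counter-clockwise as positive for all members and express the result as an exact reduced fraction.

N_ring = 36 + 2·25 = 86
36(ω_s−ω_c) = −86(ω_r−ω_c),  ω_s=0, ω_c=1
ω_r = 1 − (36/86)(0−1) = 61/43
ω_r/ω_c = 61/43

61/43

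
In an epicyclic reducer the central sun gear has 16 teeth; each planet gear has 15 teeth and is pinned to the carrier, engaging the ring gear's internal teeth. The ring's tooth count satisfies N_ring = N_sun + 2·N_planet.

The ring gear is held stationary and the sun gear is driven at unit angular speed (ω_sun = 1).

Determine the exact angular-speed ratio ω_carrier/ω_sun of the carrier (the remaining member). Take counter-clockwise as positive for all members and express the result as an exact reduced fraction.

8/31

N_ring = 16 + 2·15 = 46
16(ω_s−ω_c) = −46(ω_r−ω_c),  ω_r=0, ω_s=1
16(1−ω_c) = −46(0−ω_c)  ⇒  62ω_c = 16  ⇒  ω_c = 8/31
ω_c/ω_s = 8/31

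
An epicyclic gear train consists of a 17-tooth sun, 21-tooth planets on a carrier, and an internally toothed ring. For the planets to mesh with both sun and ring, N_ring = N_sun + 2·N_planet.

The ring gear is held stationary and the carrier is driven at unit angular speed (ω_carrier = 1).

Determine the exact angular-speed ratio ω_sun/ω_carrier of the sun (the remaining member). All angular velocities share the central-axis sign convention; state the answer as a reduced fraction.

76/17

N_ring = 17 + 2·21 = 59
17(ω_s−ω_c) = −59(ω_r−ω_c),  ω_r=0, ω_c=1
ω_s = 1 − (59/17)(0−1) = 76/17
ω_s/ω_c = 76/17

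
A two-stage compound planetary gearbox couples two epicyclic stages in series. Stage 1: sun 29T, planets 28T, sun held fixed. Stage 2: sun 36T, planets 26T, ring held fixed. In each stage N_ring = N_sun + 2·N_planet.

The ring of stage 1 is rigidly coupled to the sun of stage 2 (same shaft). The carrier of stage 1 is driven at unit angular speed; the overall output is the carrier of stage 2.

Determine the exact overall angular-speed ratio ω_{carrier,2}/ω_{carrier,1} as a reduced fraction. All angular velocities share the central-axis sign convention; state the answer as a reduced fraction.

1026/2635

Stage 1: N_ring = 29 + 2·28 = 85
Stage 1: 29(ω_s−ω_c) = −85(ω_r−ω_c),  ω_s=0, ω_c=1
Stage 1: ω_r = 1 − (29/85)(0−1) = 114/85
  ⇒ ω_r¹/ω_c¹ = 114/85
Stage 2: N_ring = 36 + 2·26 = 88
Stage 2: 36(ω_s−ω_c) = −88(ω_r−ω_c),  ω_r=0, ω_s=1
Stage 2: 36(1−ω_c) = −88(0−ω_c)  ⇒  124ω_c = 36  ⇒  ω_c = 9/31
  ⇒ ω_c²/ω_s² = 9/31
Coupling ω_s² = ω_r¹ ⇒ overall = 114/85 × 9/31 = 1026/2635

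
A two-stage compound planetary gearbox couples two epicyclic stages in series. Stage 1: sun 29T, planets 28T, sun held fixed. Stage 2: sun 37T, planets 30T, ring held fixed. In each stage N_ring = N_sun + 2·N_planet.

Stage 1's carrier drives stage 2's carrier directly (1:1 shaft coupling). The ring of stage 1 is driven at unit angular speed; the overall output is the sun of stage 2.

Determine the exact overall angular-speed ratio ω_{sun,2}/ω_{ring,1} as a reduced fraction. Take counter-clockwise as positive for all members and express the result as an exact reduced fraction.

5695/2109

Stage 1: N_ring = 29 + 2·28 = 85
Stage 1: 29(ω_s−ω_c) = −85(ω_r−ω_c),  ω_s=0, ω_r=1
Stage 1: 29(0−ω_c) = −85(1−ω_c)  ⇒  114ω_c = 85  ⇒  ω_c = 85/114
  ⇒ ω_c¹/ω_r¹ = 85/114
Stage 2: N_ring = 37 + 2·30 = 97
Stage 2: 37(ω_s−ω_c) = −97(ω_r−ω_c),  ω_r=0, ω_c=1
Stage 2: ω_s = 1 − (97/37)(0−1) = 134/37
  ⇒ ω_s²/ω_c² = 134/37
Coupling ω_c² = ω_c¹ ⇒ overall = 85/114 × 134/37 = 5695/2109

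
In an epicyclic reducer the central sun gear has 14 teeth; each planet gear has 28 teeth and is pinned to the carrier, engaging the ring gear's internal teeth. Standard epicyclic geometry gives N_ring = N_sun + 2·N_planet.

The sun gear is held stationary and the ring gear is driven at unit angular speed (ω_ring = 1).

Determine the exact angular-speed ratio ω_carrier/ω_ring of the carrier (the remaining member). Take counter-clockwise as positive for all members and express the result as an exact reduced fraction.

5/6

N_ring = 14 + 2·28 = 70
14(ω_s−ω_c) = −70(ω_r−ω_c),  ω_s=0, ω_r=1
14(0−ω_c) = −70(1−ω_c)  ⇒  84ω_c = 70  ⇒  ω_c = 5/6
ω_c/ω_r = 5/6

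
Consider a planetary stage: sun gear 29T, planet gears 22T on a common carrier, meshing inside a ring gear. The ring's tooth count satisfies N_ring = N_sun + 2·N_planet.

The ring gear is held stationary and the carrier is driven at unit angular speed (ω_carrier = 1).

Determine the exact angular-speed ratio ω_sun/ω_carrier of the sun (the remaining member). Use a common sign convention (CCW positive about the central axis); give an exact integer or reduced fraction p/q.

N_ring = 29 + 2·22 = 73
29(ω_s−ω_c) = −73(ω_r−ω_c),  ω_r=0, ω_c=1
ω_s = 1 − (73/29)(0−1) = 102/29
ω_s/ω_c = 102/29

102/29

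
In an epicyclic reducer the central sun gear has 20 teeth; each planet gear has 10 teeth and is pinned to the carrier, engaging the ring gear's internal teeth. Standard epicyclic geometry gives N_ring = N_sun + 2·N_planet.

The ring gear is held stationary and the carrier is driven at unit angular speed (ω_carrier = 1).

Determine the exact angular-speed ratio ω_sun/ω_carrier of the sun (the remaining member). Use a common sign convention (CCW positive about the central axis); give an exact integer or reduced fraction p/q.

N_ring = 20 + 2·10 = 40
20(ω_s−ω_c) = −40(ω_r−ω_c),  ω_r=0, ω_c=1
ω_s = 1 − (40/20)(0−1) = 3
ω_s/ω_c = 3

3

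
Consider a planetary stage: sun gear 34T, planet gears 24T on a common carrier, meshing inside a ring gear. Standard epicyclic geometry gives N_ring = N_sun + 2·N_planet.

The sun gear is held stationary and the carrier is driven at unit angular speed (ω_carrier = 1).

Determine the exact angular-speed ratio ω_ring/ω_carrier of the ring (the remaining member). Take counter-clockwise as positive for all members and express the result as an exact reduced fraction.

58/41

N_ring = 34 + 2·24 = 82
34(ω_s−ω_c) = −82(ω_r−ω_c),  ω_s=0, ω_c=1
ω_r = 1 − (34/82)(0−1) = 58/41
ω_r/ω_c = 58/41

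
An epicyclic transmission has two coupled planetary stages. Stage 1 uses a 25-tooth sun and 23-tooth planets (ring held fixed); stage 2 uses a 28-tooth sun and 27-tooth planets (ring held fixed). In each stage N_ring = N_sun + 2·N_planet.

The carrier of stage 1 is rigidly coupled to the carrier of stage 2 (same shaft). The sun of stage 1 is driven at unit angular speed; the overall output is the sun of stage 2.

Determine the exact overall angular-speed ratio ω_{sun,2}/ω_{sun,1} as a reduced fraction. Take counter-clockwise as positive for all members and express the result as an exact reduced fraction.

Stage 1: N_ring = 25 + 2·23 = 71
Stage 1: 25(ω_s−ω_c) = −71(ω_r−ω_c),  ω_r=0, ω_s=1
Stage 1: 25(1−ω_c) = −71(0−ω_c)  ⇒  96ω_c = 25  ⇒  ω_c = 25/96
  ⇒ ω_c¹/ω_s¹ = 25/96
Stage 2: N_ring = 28 + 2·27 = 82
Stage 2: 28(ω_s−ω_c) = −82(ω_r−ω_c),  ω_r=0, ω_c=1
Stage 2: ω_s = 1 − (82/28)(0−1) = 55/14
  ⇒ ω_s²/ω_c² = 55/14
Coupling ω_c² = ω_c¹ ⇒ overall = 25/96 × 55/14 = 1375/1344

1375/1344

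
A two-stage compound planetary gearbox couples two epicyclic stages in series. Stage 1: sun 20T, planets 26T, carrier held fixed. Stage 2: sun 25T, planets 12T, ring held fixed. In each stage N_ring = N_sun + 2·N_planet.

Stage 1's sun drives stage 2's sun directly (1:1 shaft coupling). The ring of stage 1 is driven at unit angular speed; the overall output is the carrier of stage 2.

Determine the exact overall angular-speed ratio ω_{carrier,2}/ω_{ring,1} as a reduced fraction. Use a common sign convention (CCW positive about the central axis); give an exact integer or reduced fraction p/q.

Stage 1: N_ring = 20 + 2·26 = 72
Stage 1: 20(ω_s−ω_c) = −72(ω_r−ω_c),  ω_c=0, ω_r=1
Stage 1: ω_s = 0 − (72/20)(1−0) = -18/5
  ⇒ ω_s¹/ω_r¹ = -18/5
Stage 2: N_ring = 25 + 2·12 = 49
Stage 2: 25(ω_s−ω_c) = −49(ω_r−ω_c),  ω_r=0, ω_s=1
Stage 2: 25(1−ω_c) = −49(0−ω_c)  ⇒  74ω_c = 25  ⇒  ω_c = 25/74
  ⇒ ω_c²/ω_s² = 25/74
Coupling ω_s² = ω_s¹ ⇒ overall = -18/5 × 25/74 = -45/37

-45/37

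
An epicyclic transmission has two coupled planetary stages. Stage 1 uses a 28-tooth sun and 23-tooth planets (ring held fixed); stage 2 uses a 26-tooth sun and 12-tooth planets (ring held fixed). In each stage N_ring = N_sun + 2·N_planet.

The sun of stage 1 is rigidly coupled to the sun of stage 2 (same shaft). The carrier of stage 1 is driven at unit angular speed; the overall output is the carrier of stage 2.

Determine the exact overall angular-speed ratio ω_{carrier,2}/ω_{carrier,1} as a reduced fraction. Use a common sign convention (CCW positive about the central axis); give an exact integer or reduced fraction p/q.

Stage 1: N_ring = 28 + 2·23 = 74
Stage 1: 28(ω_s−ω_c) = −74(ω_r−ω_c),  ω_r=0, ω_c=1
Stage 1: ω_s = 1 − (74/28)(0−1) = 51/14
  ⇒ ω_s¹/ω_c¹ = 51/14
Stage 2: N_ring = 26 + 2·12 = 50
Stage 2: 26(ω_s−ω_c) = −50(ω_r−ω_c),  ω_r=0, ω_s=1
Stage 2: 26(1−ω_c) = −50(0−ω_c)  ⇒  76ω_c = 26  ⇒  ω_c = 13/38
  ⇒ ω_c²/ω_s² = 13/38
Coupling ω_s² = ω_s¹ ⇒ overall = 51/14 × 13/38 = 663/532

663/532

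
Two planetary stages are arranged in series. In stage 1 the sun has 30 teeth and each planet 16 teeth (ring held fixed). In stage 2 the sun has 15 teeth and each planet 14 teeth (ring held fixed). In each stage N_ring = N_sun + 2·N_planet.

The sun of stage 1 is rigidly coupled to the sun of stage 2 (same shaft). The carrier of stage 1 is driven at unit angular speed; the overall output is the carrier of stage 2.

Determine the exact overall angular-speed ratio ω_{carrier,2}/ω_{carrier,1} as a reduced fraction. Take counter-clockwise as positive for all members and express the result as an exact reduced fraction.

Stage 1: N_ring = 30 + 2·16 = 62
Stage 1: 30(ω_s−ω_c) = −62(ω_r−ω_c),  ω_r=0, ω_c=1
Stage 1: ω_s = 1 − (62/30)(0−1) = 46/15
  ⇒ ω_s¹/ω_c¹ = 46/15
Stage 2: N_ring = 15 + 2·14 = 43
Stage 2: 15(ω_s−ω_c) = −43(ω_r−ω_c),  ω_r=0, ω_s=1
Stage 2: 15(1−ω_c) = −43(0−ω_c)  ⇒  58ω_c = 15  ⇒  ω_c = 15/58
  ⇒ ω_c²/ω_s² = 15/58
Coupling ω_s² = ω_s¹ ⇒ overall = 46/15 × 15/58 = 23/29

23/29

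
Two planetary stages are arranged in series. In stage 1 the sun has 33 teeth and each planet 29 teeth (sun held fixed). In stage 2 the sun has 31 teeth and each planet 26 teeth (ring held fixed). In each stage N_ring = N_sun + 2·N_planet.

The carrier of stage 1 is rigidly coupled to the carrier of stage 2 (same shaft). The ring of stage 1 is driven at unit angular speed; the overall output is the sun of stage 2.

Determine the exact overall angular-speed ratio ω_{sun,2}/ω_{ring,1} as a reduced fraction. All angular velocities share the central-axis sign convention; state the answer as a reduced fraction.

Stage 1: N_ring = 33 + 2·29 = 91
Stage 1: 33(ω_s−ω_c) = −91(ω_r−ω_c),  ω_s=0, ω_r=1
Stage 1: 33(0−ω_c) = −91(1−ω_c)  ⇒  124ω_c = 91  ⇒  ω_c = 91/124
  ⇒ ω_c¹/ω_r¹ = 91/124
Stage 2: N_ring = 31 + 2·26 = 83
Stage 2: 31(ω_s−ω_c) = −83(ω_r−ω_c),  ω_r=0, ω_c=1
Stage 2: ω_s = 1 − (83/31)(0−1) = 114/31
  ⇒ ω_s²/ω_c² = 114/31
Coupling ω_c² = ω_c¹ ⇒ overall = 91/124 × 114/31 = 5187/1922

5187/1922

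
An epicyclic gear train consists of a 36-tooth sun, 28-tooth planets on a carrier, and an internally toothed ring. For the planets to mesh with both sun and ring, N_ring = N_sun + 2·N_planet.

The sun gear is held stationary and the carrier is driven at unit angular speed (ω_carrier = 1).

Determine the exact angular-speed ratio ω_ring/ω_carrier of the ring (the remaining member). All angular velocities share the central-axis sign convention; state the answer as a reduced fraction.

N_ring = 36 + 2·28 = 92
36(ω_s−ω_c) = −92(ω_r−ω_c),  ω_s=0, ω_c=1
ω_r = 1 − (36/92)(0−1) = 32/23
ω_r/ω_c = 32/23

32/23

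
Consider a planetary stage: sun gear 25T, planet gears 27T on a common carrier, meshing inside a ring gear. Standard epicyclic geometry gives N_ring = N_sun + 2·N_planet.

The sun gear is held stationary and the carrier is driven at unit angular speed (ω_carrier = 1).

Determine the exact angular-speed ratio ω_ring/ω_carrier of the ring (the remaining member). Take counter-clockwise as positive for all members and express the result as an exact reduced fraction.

104/79

N_ring = 25 + 2·27 = 79
25(ω_s−ω_c) = −79(ω_r−ω_c),  ω_s=0, ω_c=1
ω_r = 1 − (25/79)(0−1) = 104/79
ω_r/ω_c = 104/79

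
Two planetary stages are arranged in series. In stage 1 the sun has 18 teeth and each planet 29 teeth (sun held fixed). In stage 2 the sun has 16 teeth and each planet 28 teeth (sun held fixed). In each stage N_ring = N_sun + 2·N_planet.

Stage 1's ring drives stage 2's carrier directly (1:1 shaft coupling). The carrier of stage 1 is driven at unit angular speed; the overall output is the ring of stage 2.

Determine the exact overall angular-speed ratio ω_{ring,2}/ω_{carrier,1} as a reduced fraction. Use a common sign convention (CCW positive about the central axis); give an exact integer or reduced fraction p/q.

Stage 1: N_ring = 18 + 2·29 = 76
Stage 1: 18(ω_s−ω_c) = −76(ω_r−ω_c),  ω_s=0, ω_c=1
Stage 1: ω_r = 1 − (18/76)(0−1) = 47/38
  ⇒ ω_r¹/ω_c¹ = 47/38
Stage 2: N_ring = 16 + 2·28 = 72
Stage 2: 16(ω_s−ω_c) = −72(ω_r−ω_c),  ω_s=0, ω_c=1
Stage 2: ω_r = 1 − (16/72)(0−1) = 11/9
  ⇒ ω_r²/ω_c² = 11/9
Coupling ω_c² = ω_r¹ ⇒ overall = 47/38 × 11/9 = 517/342

517/342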